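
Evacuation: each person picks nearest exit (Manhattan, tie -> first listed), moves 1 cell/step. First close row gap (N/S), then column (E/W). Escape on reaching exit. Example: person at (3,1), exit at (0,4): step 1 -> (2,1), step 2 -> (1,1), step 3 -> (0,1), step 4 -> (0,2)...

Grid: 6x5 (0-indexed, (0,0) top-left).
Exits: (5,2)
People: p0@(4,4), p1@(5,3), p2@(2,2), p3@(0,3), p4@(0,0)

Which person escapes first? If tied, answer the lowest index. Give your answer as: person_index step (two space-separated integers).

Answer: 1 1

Derivation:
Step 1: p0:(4,4)->(5,4) | p1:(5,3)->(5,2)->EXIT | p2:(2,2)->(3,2) | p3:(0,3)->(1,3) | p4:(0,0)->(1,0)
Step 2: p0:(5,4)->(5,3) | p1:escaped | p2:(3,2)->(4,2) | p3:(1,3)->(2,3) | p4:(1,0)->(2,0)
Step 3: p0:(5,3)->(5,2)->EXIT | p1:escaped | p2:(4,2)->(5,2)->EXIT | p3:(2,3)->(3,3) | p4:(2,0)->(3,0)
Step 4: p0:escaped | p1:escaped | p2:escaped | p3:(3,3)->(4,3) | p4:(3,0)->(4,0)
Step 5: p0:escaped | p1:escaped | p2:escaped | p3:(4,3)->(5,3) | p4:(4,0)->(5,0)
Step 6: p0:escaped | p1:escaped | p2:escaped | p3:(5,3)->(5,2)->EXIT | p4:(5,0)->(5,1)
Step 7: p0:escaped | p1:escaped | p2:escaped | p3:escaped | p4:(5,1)->(5,2)->EXIT
Exit steps: [3, 1, 3, 6, 7]
First to escape: p1 at step 1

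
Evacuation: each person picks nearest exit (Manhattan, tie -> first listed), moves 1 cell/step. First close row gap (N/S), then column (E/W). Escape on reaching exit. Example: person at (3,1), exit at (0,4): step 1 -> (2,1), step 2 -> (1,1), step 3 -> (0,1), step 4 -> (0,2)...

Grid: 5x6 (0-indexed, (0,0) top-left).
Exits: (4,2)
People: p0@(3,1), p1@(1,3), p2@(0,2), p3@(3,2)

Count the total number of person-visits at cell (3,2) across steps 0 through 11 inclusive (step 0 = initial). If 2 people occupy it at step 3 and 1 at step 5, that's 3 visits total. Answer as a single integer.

Step 0: p0@(3,1) p1@(1,3) p2@(0,2) p3@(3,2) -> at (3,2): 1 [p3], cum=1
Step 1: p0@(4,1) p1@(2,3) p2@(1,2) p3@ESC -> at (3,2): 0 [-], cum=1
Step 2: p0@ESC p1@(3,3) p2@(2,2) p3@ESC -> at (3,2): 0 [-], cum=1
Step 3: p0@ESC p1@(4,3) p2@(3,2) p3@ESC -> at (3,2): 1 [p2], cum=2
Step 4: p0@ESC p1@ESC p2@ESC p3@ESC -> at (3,2): 0 [-], cum=2
Total visits = 2

Answer: 2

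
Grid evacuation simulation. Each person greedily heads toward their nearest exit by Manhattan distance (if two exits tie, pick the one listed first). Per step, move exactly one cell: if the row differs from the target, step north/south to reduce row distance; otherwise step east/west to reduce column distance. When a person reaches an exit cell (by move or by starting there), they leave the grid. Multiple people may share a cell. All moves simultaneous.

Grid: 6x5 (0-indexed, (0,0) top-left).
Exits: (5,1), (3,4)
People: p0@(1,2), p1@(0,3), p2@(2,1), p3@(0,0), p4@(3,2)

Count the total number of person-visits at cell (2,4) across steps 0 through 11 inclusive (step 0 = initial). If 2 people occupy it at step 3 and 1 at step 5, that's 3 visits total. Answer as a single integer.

Step 0: p0@(1,2) p1@(0,3) p2@(2,1) p3@(0,0) p4@(3,2) -> at (2,4): 0 [-], cum=0
Step 1: p0@(2,2) p1@(1,3) p2@(3,1) p3@(1,0) p4@(3,3) -> at (2,4): 0 [-], cum=0
Step 2: p0@(3,2) p1@(2,3) p2@(4,1) p3@(2,0) p4@ESC -> at (2,4): 0 [-], cum=0
Step 3: p0@(3,3) p1@(3,3) p2@ESC p3@(3,0) p4@ESC -> at (2,4): 0 [-], cum=0
Step 4: p0@ESC p1@ESC p2@ESC p3@(4,0) p4@ESC -> at (2,4): 0 [-], cum=0
Step 5: p0@ESC p1@ESC p2@ESC p3@(5,0) p4@ESC -> at (2,4): 0 [-], cum=0
Step 6: p0@ESC p1@ESC p2@ESC p3@ESC p4@ESC -> at (2,4): 0 [-], cum=0
Total visits = 0

Answer: 0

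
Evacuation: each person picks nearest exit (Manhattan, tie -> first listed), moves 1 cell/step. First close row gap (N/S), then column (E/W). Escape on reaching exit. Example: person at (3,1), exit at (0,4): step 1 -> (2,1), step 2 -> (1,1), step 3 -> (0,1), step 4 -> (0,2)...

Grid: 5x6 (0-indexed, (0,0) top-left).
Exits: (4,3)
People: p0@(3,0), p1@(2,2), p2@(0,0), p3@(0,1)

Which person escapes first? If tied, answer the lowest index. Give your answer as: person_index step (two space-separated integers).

Step 1: p0:(3,0)->(4,0) | p1:(2,2)->(3,2) | p2:(0,0)->(1,0) | p3:(0,1)->(1,1)
Step 2: p0:(4,0)->(4,1) | p1:(3,2)->(4,2) | p2:(1,0)->(2,0) | p3:(1,1)->(2,1)
Step 3: p0:(4,1)->(4,2) | p1:(4,2)->(4,3)->EXIT | p2:(2,0)->(3,0) | p3:(2,1)->(3,1)
Step 4: p0:(4,2)->(4,3)->EXIT | p1:escaped | p2:(3,0)->(4,0) | p3:(3,1)->(4,1)
Step 5: p0:escaped | p1:escaped | p2:(4,0)->(4,1) | p3:(4,1)->(4,2)
Step 6: p0:escaped | p1:escaped | p2:(4,1)->(4,2) | p3:(4,2)->(4,3)->EXIT
Step 7: p0:escaped | p1:escaped | p2:(4,2)->(4,3)->EXIT | p3:escaped
Exit steps: [4, 3, 7, 6]
First to escape: p1 at step 3

Answer: 1 3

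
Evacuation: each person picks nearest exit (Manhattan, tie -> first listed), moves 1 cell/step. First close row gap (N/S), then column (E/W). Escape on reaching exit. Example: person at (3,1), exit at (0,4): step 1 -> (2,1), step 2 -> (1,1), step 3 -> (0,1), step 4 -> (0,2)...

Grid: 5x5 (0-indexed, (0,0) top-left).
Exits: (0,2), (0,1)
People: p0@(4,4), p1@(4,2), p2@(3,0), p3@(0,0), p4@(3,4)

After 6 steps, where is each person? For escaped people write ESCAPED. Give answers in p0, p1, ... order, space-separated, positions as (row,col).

Step 1: p0:(4,4)->(3,4) | p1:(4,2)->(3,2) | p2:(3,0)->(2,0) | p3:(0,0)->(0,1)->EXIT | p4:(3,4)->(2,4)
Step 2: p0:(3,4)->(2,4) | p1:(3,2)->(2,2) | p2:(2,0)->(1,0) | p3:escaped | p4:(2,4)->(1,4)
Step 3: p0:(2,4)->(1,4) | p1:(2,2)->(1,2) | p2:(1,0)->(0,0) | p3:escaped | p4:(1,4)->(0,4)
Step 4: p0:(1,4)->(0,4) | p1:(1,2)->(0,2)->EXIT | p2:(0,0)->(0,1)->EXIT | p3:escaped | p4:(0,4)->(0,3)
Step 5: p0:(0,4)->(0,3) | p1:escaped | p2:escaped | p3:escaped | p4:(0,3)->(0,2)->EXIT
Step 6: p0:(0,3)->(0,2)->EXIT | p1:escaped | p2:escaped | p3:escaped | p4:escaped

ESCAPED ESCAPED ESCAPED ESCAPED ESCAPED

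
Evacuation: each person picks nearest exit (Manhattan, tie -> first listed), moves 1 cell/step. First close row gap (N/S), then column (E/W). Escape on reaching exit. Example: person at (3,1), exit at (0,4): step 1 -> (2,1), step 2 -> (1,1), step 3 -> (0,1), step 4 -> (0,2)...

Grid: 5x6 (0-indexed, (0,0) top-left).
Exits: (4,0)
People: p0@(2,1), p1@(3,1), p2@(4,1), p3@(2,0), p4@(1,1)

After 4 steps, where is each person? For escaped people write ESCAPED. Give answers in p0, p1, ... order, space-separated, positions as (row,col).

Step 1: p0:(2,1)->(3,1) | p1:(3,1)->(4,1) | p2:(4,1)->(4,0)->EXIT | p3:(2,0)->(3,0) | p4:(1,1)->(2,1)
Step 2: p0:(3,1)->(4,1) | p1:(4,1)->(4,0)->EXIT | p2:escaped | p3:(3,0)->(4,0)->EXIT | p4:(2,1)->(3,1)
Step 3: p0:(4,1)->(4,0)->EXIT | p1:escaped | p2:escaped | p3:escaped | p4:(3,1)->(4,1)
Step 4: p0:escaped | p1:escaped | p2:escaped | p3:escaped | p4:(4,1)->(4,0)->EXIT

ESCAPED ESCAPED ESCAPED ESCAPED ESCAPED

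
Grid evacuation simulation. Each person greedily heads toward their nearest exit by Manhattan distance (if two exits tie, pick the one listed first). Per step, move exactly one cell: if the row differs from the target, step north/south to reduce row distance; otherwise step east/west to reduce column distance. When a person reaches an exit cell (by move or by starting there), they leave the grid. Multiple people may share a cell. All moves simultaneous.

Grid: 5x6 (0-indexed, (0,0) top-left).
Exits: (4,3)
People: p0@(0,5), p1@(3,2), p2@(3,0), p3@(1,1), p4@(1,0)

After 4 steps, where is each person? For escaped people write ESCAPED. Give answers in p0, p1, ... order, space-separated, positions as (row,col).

Step 1: p0:(0,5)->(1,5) | p1:(3,2)->(4,2) | p2:(3,0)->(4,0) | p3:(1,1)->(2,1) | p4:(1,0)->(2,0)
Step 2: p0:(1,5)->(2,5) | p1:(4,2)->(4,3)->EXIT | p2:(4,0)->(4,1) | p3:(2,1)->(3,1) | p4:(2,0)->(3,0)
Step 3: p0:(2,5)->(3,5) | p1:escaped | p2:(4,1)->(4,2) | p3:(3,1)->(4,1) | p4:(3,0)->(4,0)
Step 4: p0:(3,5)->(4,5) | p1:escaped | p2:(4,2)->(4,3)->EXIT | p3:(4,1)->(4,2) | p4:(4,0)->(4,1)

(4,5) ESCAPED ESCAPED (4,2) (4,1)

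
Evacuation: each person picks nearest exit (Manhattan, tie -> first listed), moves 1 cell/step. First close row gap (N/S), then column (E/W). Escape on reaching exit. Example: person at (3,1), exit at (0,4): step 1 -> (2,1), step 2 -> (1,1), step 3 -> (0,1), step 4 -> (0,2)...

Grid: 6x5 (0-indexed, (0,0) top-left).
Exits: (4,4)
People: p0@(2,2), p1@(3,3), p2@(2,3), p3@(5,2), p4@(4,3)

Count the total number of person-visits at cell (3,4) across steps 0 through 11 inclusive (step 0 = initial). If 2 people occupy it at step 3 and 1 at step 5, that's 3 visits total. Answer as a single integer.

Answer: 0

Derivation:
Step 0: p0@(2,2) p1@(3,3) p2@(2,3) p3@(5,2) p4@(4,3) -> at (3,4): 0 [-], cum=0
Step 1: p0@(3,2) p1@(4,3) p2@(3,3) p3@(4,2) p4@ESC -> at (3,4): 0 [-], cum=0
Step 2: p0@(4,2) p1@ESC p2@(4,3) p3@(4,3) p4@ESC -> at (3,4): 0 [-], cum=0
Step 3: p0@(4,3) p1@ESC p2@ESC p3@ESC p4@ESC -> at (3,4): 0 [-], cum=0
Step 4: p0@ESC p1@ESC p2@ESC p3@ESC p4@ESC -> at (3,4): 0 [-], cum=0
Total visits = 0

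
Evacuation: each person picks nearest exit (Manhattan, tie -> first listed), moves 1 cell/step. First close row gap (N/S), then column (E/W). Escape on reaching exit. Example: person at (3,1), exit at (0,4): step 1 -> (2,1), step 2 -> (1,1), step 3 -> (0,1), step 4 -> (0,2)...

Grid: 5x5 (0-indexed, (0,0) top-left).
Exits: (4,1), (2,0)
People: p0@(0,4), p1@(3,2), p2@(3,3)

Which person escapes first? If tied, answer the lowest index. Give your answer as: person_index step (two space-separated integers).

Answer: 1 2

Derivation:
Step 1: p0:(0,4)->(1,4) | p1:(3,2)->(4,2) | p2:(3,3)->(4,3)
Step 2: p0:(1,4)->(2,4) | p1:(4,2)->(4,1)->EXIT | p2:(4,3)->(4,2)
Step 3: p0:(2,4)->(2,3) | p1:escaped | p2:(4,2)->(4,1)->EXIT
Step 4: p0:(2,3)->(2,2) | p1:escaped | p2:escaped
Step 5: p0:(2,2)->(2,1) | p1:escaped | p2:escaped
Step 6: p0:(2,1)->(2,0)->EXIT | p1:escaped | p2:escaped
Exit steps: [6, 2, 3]
First to escape: p1 at step 2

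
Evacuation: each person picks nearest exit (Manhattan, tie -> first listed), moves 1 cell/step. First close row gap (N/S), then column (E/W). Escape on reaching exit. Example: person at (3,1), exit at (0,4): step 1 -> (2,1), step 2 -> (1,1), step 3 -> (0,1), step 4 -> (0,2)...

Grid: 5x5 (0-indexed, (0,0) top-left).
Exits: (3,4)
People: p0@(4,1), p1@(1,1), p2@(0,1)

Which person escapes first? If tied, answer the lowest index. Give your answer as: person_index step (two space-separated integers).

Step 1: p0:(4,1)->(3,1) | p1:(1,1)->(2,1) | p2:(0,1)->(1,1)
Step 2: p0:(3,1)->(3,2) | p1:(2,1)->(3,1) | p2:(1,1)->(2,1)
Step 3: p0:(3,2)->(3,3) | p1:(3,1)->(3,2) | p2:(2,1)->(3,1)
Step 4: p0:(3,3)->(3,4)->EXIT | p1:(3,2)->(3,3) | p2:(3,1)->(3,2)
Step 5: p0:escaped | p1:(3,3)->(3,4)->EXIT | p2:(3,2)->(3,3)
Step 6: p0:escaped | p1:escaped | p2:(3,3)->(3,4)->EXIT
Exit steps: [4, 5, 6]
First to escape: p0 at step 4

Answer: 0 4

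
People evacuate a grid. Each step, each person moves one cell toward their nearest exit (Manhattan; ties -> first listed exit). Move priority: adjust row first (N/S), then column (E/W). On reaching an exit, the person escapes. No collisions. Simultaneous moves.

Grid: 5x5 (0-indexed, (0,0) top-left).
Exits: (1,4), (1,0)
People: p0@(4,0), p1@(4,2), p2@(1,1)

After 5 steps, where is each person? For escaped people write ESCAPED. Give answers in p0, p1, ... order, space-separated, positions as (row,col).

Step 1: p0:(4,0)->(3,0) | p1:(4,2)->(3,2) | p2:(1,1)->(1,0)->EXIT
Step 2: p0:(3,0)->(2,0) | p1:(3,2)->(2,2) | p2:escaped
Step 3: p0:(2,0)->(1,0)->EXIT | p1:(2,2)->(1,2) | p2:escaped
Step 4: p0:escaped | p1:(1,2)->(1,3) | p2:escaped
Step 5: p0:escaped | p1:(1,3)->(1,4)->EXIT | p2:escaped

ESCAPED ESCAPED ESCAPED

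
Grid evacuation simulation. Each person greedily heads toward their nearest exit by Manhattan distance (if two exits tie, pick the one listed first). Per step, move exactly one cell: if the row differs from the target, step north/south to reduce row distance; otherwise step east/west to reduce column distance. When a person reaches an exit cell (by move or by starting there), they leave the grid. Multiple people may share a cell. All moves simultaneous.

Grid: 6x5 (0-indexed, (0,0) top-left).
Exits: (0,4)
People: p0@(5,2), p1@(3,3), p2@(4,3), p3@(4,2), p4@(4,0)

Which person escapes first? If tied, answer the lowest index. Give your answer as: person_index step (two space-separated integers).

Answer: 1 4

Derivation:
Step 1: p0:(5,2)->(4,2) | p1:(3,3)->(2,3) | p2:(4,3)->(3,3) | p3:(4,2)->(3,2) | p4:(4,0)->(3,0)
Step 2: p0:(4,2)->(3,2) | p1:(2,3)->(1,3) | p2:(3,3)->(2,3) | p3:(3,2)->(2,2) | p4:(3,0)->(2,0)
Step 3: p0:(3,2)->(2,2) | p1:(1,3)->(0,3) | p2:(2,3)->(1,3) | p3:(2,2)->(1,2) | p4:(2,0)->(1,0)
Step 4: p0:(2,2)->(1,2) | p1:(0,3)->(0,4)->EXIT | p2:(1,3)->(0,3) | p3:(1,2)->(0,2) | p4:(1,0)->(0,0)
Step 5: p0:(1,2)->(0,2) | p1:escaped | p2:(0,3)->(0,4)->EXIT | p3:(0,2)->(0,3) | p4:(0,0)->(0,1)
Step 6: p0:(0,2)->(0,3) | p1:escaped | p2:escaped | p3:(0,3)->(0,4)->EXIT | p4:(0,1)->(0,2)
Step 7: p0:(0,3)->(0,4)->EXIT | p1:escaped | p2:escaped | p3:escaped | p4:(0,2)->(0,3)
Step 8: p0:escaped | p1:escaped | p2:escaped | p3:escaped | p4:(0,3)->(0,4)->EXIT
Exit steps: [7, 4, 5, 6, 8]
First to escape: p1 at step 4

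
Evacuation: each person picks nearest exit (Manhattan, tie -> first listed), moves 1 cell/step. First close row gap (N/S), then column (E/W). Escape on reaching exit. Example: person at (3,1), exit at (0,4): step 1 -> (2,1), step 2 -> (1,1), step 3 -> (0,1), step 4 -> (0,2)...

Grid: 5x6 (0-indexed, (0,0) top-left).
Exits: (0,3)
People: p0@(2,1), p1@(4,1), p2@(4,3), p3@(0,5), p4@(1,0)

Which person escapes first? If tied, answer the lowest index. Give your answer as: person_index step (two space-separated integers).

Answer: 3 2

Derivation:
Step 1: p0:(2,1)->(1,1) | p1:(4,1)->(3,1) | p2:(4,3)->(3,3) | p3:(0,5)->(0,4) | p4:(1,0)->(0,0)
Step 2: p0:(1,1)->(0,1) | p1:(3,1)->(2,1) | p2:(3,3)->(2,3) | p3:(0,4)->(0,3)->EXIT | p4:(0,0)->(0,1)
Step 3: p0:(0,1)->(0,2) | p1:(2,1)->(1,1) | p2:(2,3)->(1,3) | p3:escaped | p4:(0,1)->(0,2)
Step 4: p0:(0,2)->(0,3)->EXIT | p1:(1,1)->(0,1) | p2:(1,3)->(0,3)->EXIT | p3:escaped | p4:(0,2)->(0,3)->EXIT
Step 5: p0:escaped | p1:(0,1)->(0,2) | p2:escaped | p3:escaped | p4:escaped
Step 6: p0:escaped | p1:(0,2)->(0,3)->EXIT | p2:escaped | p3:escaped | p4:escaped
Exit steps: [4, 6, 4, 2, 4]
First to escape: p3 at step 2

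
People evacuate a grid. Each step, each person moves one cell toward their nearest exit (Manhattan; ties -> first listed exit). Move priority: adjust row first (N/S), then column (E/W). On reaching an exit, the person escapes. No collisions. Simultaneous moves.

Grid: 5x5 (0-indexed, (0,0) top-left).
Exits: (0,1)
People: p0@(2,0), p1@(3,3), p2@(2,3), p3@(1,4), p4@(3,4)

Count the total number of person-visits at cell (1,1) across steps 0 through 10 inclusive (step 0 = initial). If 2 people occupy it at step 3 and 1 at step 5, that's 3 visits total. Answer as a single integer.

Answer: 0

Derivation:
Step 0: p0@(2,0) p1@(3,3) p2@(2,3) p3@(1,4) p4@(3,4) -> at (1,1): 0 [-], cum=0
Step 1: p0@(1,0) p1@(2,3) p2@(1,3) p3@(0,4) p4@(2,4) -> at (1,1): 0 [-], cum=0
Step 2: p0@(0,0) p1@(1,3) p2@(0,3) p3@(0,3) p4@(1,4) -> at (1,1): 0 [-], cum=0
Step 3: p0@ESC p1@(0,3) p2@(0,2) p3@(0,2) p4@(0,4) -> at (1,1): 0 [-], cum=0
Step 4: p0@ESC p1@(0,2) p2@ESC p3@ESC p4@(0,3) -> at (1,1): 0 [-], cum=0
Step 5: p0@ESC p1@ESC p2@ESC p3@ESC p4@(0,2) -> at (1,1): 0 [-], cum=0
Step 6: p0@ESC p1@ESC p2@ESC p3@ESC p4@ESC -> at (1,1): 0 [-], cum=0
Total visits = 0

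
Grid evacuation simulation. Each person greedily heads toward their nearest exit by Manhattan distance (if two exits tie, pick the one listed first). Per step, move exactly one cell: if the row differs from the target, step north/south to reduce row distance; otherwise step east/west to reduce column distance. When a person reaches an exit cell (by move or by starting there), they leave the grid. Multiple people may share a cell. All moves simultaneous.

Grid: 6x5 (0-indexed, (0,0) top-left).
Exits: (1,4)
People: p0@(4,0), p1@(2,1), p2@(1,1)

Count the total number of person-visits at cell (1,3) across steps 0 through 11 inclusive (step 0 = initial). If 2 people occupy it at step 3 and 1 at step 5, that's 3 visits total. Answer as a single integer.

Step 0: p0@(4,0) p1@(2,1) p2@(1,1) -> at (1,3): 0 [-], cum=0
Step 1: p0@(3,0) p1@(1,1) p2@(1,2) -> at (1,3): 0 [-], cum=0
Step 2: p0@(2,0) p1@(1,2) p2@(1,3) -> at (1,3): 1 [p2], cum=1
Step 3: p0@(1,0) p1@(1,3) p2@ESC -> at (1,3): 1 [p1], cum=2
Step 4: p0@(1,1) p1@ESC p2@ESC -> at (1,3): 0 [-], cum=2
Step 5: p0@(1,2) p1@ESC p2@ESC -> at (1,3): 0 [-], cum=2
Step 6: p0@(1,3) p1@ESC p2@ESC -> at (1,3): 1 [p0], cum=3
Step 7: p0@ESC p1@ESC p2@ESC -> at (1,3): 0 [-], cum=3
Total visits = 3

Answer: 3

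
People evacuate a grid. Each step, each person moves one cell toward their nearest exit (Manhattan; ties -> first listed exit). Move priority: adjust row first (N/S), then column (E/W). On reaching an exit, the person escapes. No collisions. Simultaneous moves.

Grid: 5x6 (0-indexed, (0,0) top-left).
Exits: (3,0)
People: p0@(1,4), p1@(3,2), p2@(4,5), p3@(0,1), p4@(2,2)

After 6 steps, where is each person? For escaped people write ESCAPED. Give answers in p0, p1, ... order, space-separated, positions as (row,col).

Step 1: p0:(1,4)->(2,4) | p1:(3,2)->(3,1) | p2:(4,5)->(3,5) | p3:(0,1)->(1,1) | p4:(2,2)->(3,2)
Step 2: p0:(2,4)->(3,4) | p1:(3,1)->(3,0)->EXIT | p2:(3,5)->(3,4) | p3:(1,1)->(2,1) | p4:(3,2)->(3,1)
Step 3: p0:(3,4)->(3,3) | p1:escaped | p2:(3,4)->(3,3) | p3:(2,1)->(3,1) | p4:(3,1)->(3,0)->EXIT
Step 4: p0:(3,3)->(3,2) | p1:escaped | p2:(3,3)->(3,2) | p3:(3,1)->(3,0)->EXIT | p4:escaped
Step 5: p0:(3,2)->(3,1) | p1:escaped | p2:(3,2)->(3,1) | p3:escaped | p4:escaped
Step 6: p0:(3,1)->(3,0)->EXIT | p1:escaped | p2:(3,1)->(3,0)->EXIT | p3:escaped | p4:escaped

ESCAPED ESCAPED ESCAPED ESCAPED ESCAPED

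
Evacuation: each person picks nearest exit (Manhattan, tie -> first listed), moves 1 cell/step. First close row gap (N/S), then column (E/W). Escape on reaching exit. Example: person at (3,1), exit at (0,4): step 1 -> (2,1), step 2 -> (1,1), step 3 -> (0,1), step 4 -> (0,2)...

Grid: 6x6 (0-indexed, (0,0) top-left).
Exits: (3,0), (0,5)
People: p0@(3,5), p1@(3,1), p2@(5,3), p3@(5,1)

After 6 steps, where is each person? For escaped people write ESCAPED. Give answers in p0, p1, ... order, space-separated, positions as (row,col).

Step 1: p0:(3,5)->(2,5) | p1:(3,1)->(3,0)->EXIT | p2:(5,3)->(4,3) | p3:(5,1)->(4,1)
Step 2: p0:(2,5)->(1,5) | p1:escaped | p2:(4,3)->(3,3) | p3:(4,1)->(3,1)
Step 3: p0:(1,5)->(0,5)->EXIT | p1:escaped | p2:(3,3)->(3,2) | p3:(3,1)->(3,0)->EXIT
Step 4: p0:escaped | p1:escaped | p2:(3,2)->(3,1) | p3:escaped
Step 5: p0:escaped | p1:escaped | p2:(3,1)->(3,0)->EXIT | p3:escaped

ESCAPED ESCAPED ESCAPED ESCAPED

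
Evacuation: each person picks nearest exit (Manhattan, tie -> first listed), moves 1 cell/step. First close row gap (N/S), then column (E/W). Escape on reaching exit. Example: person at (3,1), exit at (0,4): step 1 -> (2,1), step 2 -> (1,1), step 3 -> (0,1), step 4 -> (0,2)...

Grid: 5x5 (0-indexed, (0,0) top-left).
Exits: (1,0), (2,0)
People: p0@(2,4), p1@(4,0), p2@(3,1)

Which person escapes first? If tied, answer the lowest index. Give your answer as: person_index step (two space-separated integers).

Answer: 1 2

Derivation:
Step 1: p0:(2,4)->(2,3) | p1:(4,0)->(3,0) | p2:(3,1)->(2,1)
Step 2: p0:(2,3)->(2,2) | p1:(3,0)->(2,0)->EXIT | p2:(2,1)->(2,0)->EXIT
Step 3: p0:(2,2)->(2,1) | p1:escaped | p2:escaped
Step 4: p0:(2,1)->(2,0)->EXIT | p1:escaped | p2:escaped
Exit steps: [4, 2, 2]
First to escape: p1 at step 2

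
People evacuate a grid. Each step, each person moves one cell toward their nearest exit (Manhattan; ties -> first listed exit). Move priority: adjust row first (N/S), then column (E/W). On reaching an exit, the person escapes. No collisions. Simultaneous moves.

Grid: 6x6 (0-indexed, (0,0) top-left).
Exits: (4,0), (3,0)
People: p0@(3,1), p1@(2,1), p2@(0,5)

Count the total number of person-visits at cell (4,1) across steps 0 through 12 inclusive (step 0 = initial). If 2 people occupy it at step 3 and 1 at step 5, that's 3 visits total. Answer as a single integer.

Step 0: p0@(3,1) p1@(2,1) p2@(0,5) -> at (4,1): 0 [-], cum=0
Step 1: p0@ESC p1@(3,1) p2@(1,5) -> at (4,1): 0 [-], cum=0
Step 2: p0@ESC p1@ESC p2@(2,5) -> at (4,1): 0 [-], cum=0
Step 3: p0@ESC p1@ESC p2@(3,5) -> at (4,1): 0 [-], cum=0
Step 4: p0@ESC p1@ESC p2@(3,4) -> at (4,1): 0 [-], cum=0
Step 5: p0@ESC p1@ESC p2@(3,3) -> at (4,1): 0 [-], cum=0
Step 6: p0@ESC p1@ESC p2@(3,2) -> at (4,1): 0 [-], cum=0
Step 7: p0@ESC p1@ESC p2@(3,1) -> at (4,1): 0 [-], cum=0
Step 8: p0@ESC p1@ESC p2@ESC -> at (4,1): 0 [-], cum=0
Total visits = 0

Answer: 0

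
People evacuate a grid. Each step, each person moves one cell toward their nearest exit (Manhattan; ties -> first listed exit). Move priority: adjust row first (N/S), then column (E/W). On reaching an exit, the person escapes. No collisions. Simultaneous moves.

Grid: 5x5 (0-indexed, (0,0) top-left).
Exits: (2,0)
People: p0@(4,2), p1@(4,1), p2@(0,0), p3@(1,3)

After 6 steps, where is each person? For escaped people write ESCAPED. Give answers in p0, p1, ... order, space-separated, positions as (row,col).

Step 1: p0:(4,2)->(3,2) | p1:(4,1)->(3,1) | p2:(0,0)->(1,0) | p3:(1,3)->(2,3)
Step 2: p0:(3,2)->(2,2) | p1:(3,1)->(2,1) | p2:(1,0)->(2,0)->EXIT | p3:(2,3)->(2,2)
Step 3: p0:(2,2)->(2,1) | p1:(2,1)->(2,0)->EXIT | p2:escaped | p3:(2,2)->(2,1)
Step 4: p0:(2,1)->(2,0)->EXIT | p1:escaped | p2:escaped | p3:(2,1)->(2,0)->EXIT

ESCAPED ESCAPED ESCAPED ESCAPED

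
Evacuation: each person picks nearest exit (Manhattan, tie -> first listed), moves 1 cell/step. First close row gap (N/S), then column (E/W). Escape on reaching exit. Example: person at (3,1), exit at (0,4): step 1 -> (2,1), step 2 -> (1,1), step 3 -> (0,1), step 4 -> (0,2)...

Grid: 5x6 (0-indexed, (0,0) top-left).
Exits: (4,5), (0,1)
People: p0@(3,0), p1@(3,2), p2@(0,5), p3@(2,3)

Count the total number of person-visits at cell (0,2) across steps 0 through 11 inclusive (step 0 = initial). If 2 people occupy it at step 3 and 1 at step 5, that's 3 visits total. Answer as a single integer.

Step 0: p0@(3,0) p1@(3,2) p2@(0,5) p3@(2,3) -> at (0,2): 0 [-], cum=0
Step 1: p0@(2,0) p1@(4,2) p2@(1,5) p3@(3,3) -> at (0,2): 0 [-], cum=0
Step 2: p0@(1,0) p1@(4,3) p2@(2,5) p3@(4,3) -> at (0,2): 0 [-], cum=0
Step 3: p0@(0,0) p1@(4,4) p2@(3,5) p3@(4,4) -> at (0,2): 0 [-], cum=0
Step 4: p0@ESC p1@ESC p2@ESC p3@ESC -> at (0,2): 0 [-], cum=0
Total visits = 0

Answer: 0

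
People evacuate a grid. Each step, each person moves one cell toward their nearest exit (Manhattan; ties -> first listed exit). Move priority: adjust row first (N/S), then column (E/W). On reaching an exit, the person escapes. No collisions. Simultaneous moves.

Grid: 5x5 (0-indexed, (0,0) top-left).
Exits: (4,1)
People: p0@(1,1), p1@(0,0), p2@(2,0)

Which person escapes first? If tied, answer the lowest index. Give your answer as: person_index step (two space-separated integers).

Answer: 0 3

Derivation:
Step 1: p0:(1,1)->(2,1) | p1:(0,0)->(1,0) | p2:(2,0)->(3,0)
Step 2: p0:(2,1)->(3,1) | p1:(1,0)->(2,0) | p2:(3,0)->(4,0)
Step 3: p0:(3,1)->(4,1)->EXIT | p1:(2,0)->(3,0) | p2:(4,0)->(4,1)->EXIT
Step 4: p0:escaped | p1:(3,0)->(4,0) | p2:escaped
Step 5: p0:escaped | p1:(4,0)->(4,1)->EXIT | p2:escaped
Exit steps: [3, 5, 3]
First to escape: p0 at step 3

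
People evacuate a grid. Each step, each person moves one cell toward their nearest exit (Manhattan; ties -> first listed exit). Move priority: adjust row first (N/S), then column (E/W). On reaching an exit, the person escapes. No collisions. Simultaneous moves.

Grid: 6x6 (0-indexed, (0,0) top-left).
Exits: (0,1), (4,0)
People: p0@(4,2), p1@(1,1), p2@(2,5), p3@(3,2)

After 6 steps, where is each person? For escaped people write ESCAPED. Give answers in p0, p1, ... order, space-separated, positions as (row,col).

Step 1: p0:(4,2)->(4,1) | p1:(1,1)->(0,1)->EXIT | p2:(2,5)->(1,5) | p3:(3,2)->(4,2)
Step 2: p0:(4,1)->(4,0)->EXIT | p1:escaped | p2:(1,5)->(0,5) | p3:(4,2)->(4,1)
Step 3: p0:escaped | p1:escaped | p2:(0,5)->(0,4) | p3:(4,1)->(4,0)->EXIT
Step 4: p0:escaped | p1:escaped | p2:(0,4)->(0,3) | p3:escaped
Step 5: p0:escaped | p1:escaped | p2:(0,3)->(0,2) | p3:escaped
Step 6: p0:escaped | p1:escaped | p2:(0,2)->(0,1)->EXIT | p3:escaped

ESCAPED ESCAPED ESCAPED ESCAPED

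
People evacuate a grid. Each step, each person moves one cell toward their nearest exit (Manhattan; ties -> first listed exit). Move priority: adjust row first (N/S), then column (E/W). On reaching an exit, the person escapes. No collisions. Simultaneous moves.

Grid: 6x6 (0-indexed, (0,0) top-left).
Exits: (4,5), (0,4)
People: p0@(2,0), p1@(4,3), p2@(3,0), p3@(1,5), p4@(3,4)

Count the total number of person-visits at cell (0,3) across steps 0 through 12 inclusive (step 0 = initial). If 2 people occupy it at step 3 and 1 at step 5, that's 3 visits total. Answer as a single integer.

Step 0: p0@(2,0) p1@(4,3) p2@(3,0) p3@(1,5) p4@(3,4) -> at (0,3): 0 [-], cum=0
Step 1: p0@(1,0) p1@(4,4) p2@(4,0) p3@(0,5) p4@(4,4) -> at (0,3): 0 [-], cum=0
Step 2: p0@(0,0) p1@ESC p2@(4,1) p3@ESC p4@ESC -> at (0,3): 0 [-], cum=0
Step 3: p0@(0,1) p1@ESC p2@(4,2) p3@ESC p4@ESC -> at (0,3): 0 [-], cum=0
Step 4: p0@(0,2) p1@ESC p2@(4,3) p3@ESC p4@ESC -> at (0,3): 0 [-], cum=0
Step 5: p0@(0,3) p1@ESC p2@(4,4) p3@ESC p4@ESC -> at (0,3): 1 [p0], cum=1
Step 6: p0@ESC p1@ESC p2@ESC p3@ESC p4@ESC -> at (0,3): 0 [-], cum=1
Total visits = 1

Answer: 1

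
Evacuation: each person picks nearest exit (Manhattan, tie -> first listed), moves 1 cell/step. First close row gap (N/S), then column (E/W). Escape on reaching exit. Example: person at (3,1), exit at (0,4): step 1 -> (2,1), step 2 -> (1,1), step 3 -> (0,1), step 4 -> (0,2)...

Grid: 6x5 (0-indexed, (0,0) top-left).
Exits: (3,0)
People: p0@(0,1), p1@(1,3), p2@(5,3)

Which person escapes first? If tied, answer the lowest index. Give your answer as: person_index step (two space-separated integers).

Step 1: p0:(0,1)->(1,1) | p1:(1,3)->(2,3) | p2:(5,3)->(4,3)
Step 2: p0:(1,1)->(2,1) | p1:(2,3)->(3,3) | p2:(4,3)->(3,3)
Step 3: p0:(2,1)->(3,1) | p1:(3,3)->(3,2) | p2:(3,3)->(3,2)
Step 4: p0:(3,1)->(3,0)->EXIT | p1:(3,2)->(3,1) | p2:(3,2)->(3,1)
Step 5: p0:escaped | p1:(3,1)->(3,0)->EXIT | p2:(3,1)->(3,0)->EXIT
Exit steps: [4, 5, 5]
First to escape: p0 at step 4

Answer: 0 4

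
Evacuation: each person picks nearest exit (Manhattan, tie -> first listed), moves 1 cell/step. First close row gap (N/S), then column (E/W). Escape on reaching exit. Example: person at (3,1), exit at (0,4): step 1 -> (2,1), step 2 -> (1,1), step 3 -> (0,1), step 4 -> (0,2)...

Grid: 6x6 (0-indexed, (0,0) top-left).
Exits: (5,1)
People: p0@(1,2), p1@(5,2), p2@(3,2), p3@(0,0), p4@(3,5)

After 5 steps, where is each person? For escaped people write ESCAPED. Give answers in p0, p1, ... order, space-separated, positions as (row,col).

Step 1: p0:(1,2)->(2,2) | p1:(5,2)->(5,1)->EXIT | p2:(3,2)->(4,2) | p3:(0,0)->(1,0) | p4:(3,5)->(4,5)
Step 2: p0:(2,2)->(3,2) | p1:escaped | p2:(4,2)->(5,2) | p3:(1,0)->(2,0) | p4:(4,5)->(5,5)
Step 3: p0:(3,2)->(4,2) | p1:escaped | p2:(5,2)->(5,1)->EXIT | p3:(2,0)->(3,0) | p4:(5,5)->(5,4)
Step 4: p0:(4,2)->(5,2) | p1:escaped | p2:escaped | p3:(3,0)->(4,0) | p4:(5,4)->(5,3)
Step 5: p0:(5,2)->(5,1)->EXIT | p1:escaped | p2:escaped | p3:(4,0)->(5,0) | p4:(5,3)->(5,2)

ESCAPED ESCAPED ESCAPED (5,0) (5,2)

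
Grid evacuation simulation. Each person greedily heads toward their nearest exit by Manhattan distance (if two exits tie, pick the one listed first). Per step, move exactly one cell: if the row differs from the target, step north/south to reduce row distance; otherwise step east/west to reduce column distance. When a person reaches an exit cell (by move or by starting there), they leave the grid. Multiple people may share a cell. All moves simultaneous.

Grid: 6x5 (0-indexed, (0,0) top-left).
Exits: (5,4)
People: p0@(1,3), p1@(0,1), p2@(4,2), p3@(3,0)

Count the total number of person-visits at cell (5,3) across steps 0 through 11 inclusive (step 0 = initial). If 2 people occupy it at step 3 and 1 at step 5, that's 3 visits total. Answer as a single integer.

Step 0: p0@(1,3) p1@(0,1) p2@(4,2) p3@(3,0) -> at (5,3): 0 [-], cum=0
Step 1: p0@(2,3) p1@(1,1) p2@(5,2) p3@(4,0) -> at (5,3): 0 [-], cum=0
Step 2: p0@(3,3) p1@(2,1) p2@(5,3) p3@(5,0) -> at (5,3): 1 [p2], cum=1
Step 3: p0@(4,3) p1@(3,1) p2@ESC p3@(5,1) -> at (5,3): 0 [-], cum=1
Step 4: p0@(5,3) p1@(4,1) p2@ESC p3@(5,2) -> at (5,3): 1 [p0], cum=2
Step 5: p0@ESC p1@(5,1) p2@ESC p3@(5,3) -> at (5,3): 1 [p3], cum=3
Step 6: p0@ESC p1@(5,2) p2@ESC p3@ESC -> at (5,3): 0 [-], cum=3
Step 7: p0@ESC p1@(5,3) p2@ESC p3@ESC -> at (5,3): 1 [p1], cum=4
Step 8: p0@ESC p1@ESC p2@ESC p3@ESC -> at (5,3): 0 [-], cum=4
Total visits = 4

Answer: 4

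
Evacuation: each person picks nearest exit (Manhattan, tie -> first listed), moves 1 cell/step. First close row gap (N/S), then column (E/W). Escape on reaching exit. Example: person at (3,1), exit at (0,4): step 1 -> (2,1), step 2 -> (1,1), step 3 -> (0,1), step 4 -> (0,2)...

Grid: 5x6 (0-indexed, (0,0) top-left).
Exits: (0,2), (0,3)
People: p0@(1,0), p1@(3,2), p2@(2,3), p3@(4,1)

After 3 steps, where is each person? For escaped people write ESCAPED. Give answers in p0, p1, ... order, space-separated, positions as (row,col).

Step 1: p0:(1,0)->(0,0) | p1:(3,2)->(2,2) | p2:(2,3)->(1,3) | p3:(4,1)->(3,1)
Step 2: p0:(0,0)->(0,1) | p1:(2,2)->(1,2) | p2:(1,3)->(0,3)->EXIT | p3:(3,1)->(2,1)
Step 3: p0:(0,1)->(0,2)->EXIT | p1:(1,2)->(0,2)->EXIT | p2:escaped | p3:(2,1)->(1,1)

ESCAPED ESCAPED ESCAPED (1,1)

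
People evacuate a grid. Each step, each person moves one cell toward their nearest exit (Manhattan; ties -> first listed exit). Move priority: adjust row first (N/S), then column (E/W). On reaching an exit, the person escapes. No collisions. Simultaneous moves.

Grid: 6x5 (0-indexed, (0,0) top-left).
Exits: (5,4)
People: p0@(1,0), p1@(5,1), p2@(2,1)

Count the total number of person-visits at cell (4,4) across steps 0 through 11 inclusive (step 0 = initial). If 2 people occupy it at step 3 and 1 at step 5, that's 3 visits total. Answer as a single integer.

Step 0: p0@(1,0) p1@(5,1) p2@(2,1) -> at (4,4): 0 [-], cum=0
Step 1: p0@(2,0) p1@(5,2) p2@(3,1) -> at (4,4): 0 [-], cum=0
Step 2: p0@(3,0) p1@(5,3) p2@(4,1) -> at (4,4): 0 [-], cum=0
Step 3: p0@(4,0) p1@ESC p2@(5,1) -> at (4,4): 0 [-], cum=0
Step 4: p0@(5,0) p1@ESC p2@(5,2) -> at (4,4): 0 [-], cum=0
Step 5: p0@(5,1) p1@ESC p2@(5,3) -> at (4,4): 0 [-], cum=0
Step 6: p0@(5,2) p1@ESC p2@ESC -> at (4,4): 0 [-], cum=0
Step 7: p0@(5,3) p1@ESC p2@ESC -> at (4,4): 0 [-], cum=0
Step 8: p0@ESC p1@ESC p2@ESC -> at (4,4): 0 [-], cum=0
Total visits = 0

Answer: 0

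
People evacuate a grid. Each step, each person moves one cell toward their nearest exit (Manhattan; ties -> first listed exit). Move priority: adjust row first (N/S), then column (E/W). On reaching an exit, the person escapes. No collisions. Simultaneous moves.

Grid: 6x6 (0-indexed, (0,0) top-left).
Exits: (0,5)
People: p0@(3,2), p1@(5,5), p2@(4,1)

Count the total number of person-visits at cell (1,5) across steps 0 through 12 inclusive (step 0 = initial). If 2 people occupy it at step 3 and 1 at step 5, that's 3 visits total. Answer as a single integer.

Answer: 1

Derivation:
Step 0: p0@(3,2) p1@(5,5) p2@(4,1) -> at (1,5): 0 [-], cum=0
Step 1: p0@(2,2) p1@(4,5) p2@(3,1) -> at (1,5): 0 [-], cum=0
Step 2: p0@(1,2) p1@(3,5) p2@(2,1) -> at (1,5): 0 [-], cum=0
Step 3: p0@(0,2) p1@(2,5) p2@(1,1) -> at (1,5): 0 [-], cum=0
Step 4: p0@(0,3) p1@(1,5) p2@(0,1) -> at (1,5): 1 [p1], cum=1
Step 5: p0@(0,4) p1@ESC p2@(0,2) -> at (1,5): 0 [-], cum=1
Step 6: p0@ESC p1@ESC p2@(0,3) -> at (1,5): 0 [-], cum=1
Step 7: p0@ESC p1@ESC p2@(0,4) -> at (1,5): 0 [-], cum=1
Step 8: p0@ESC p1@ESC p2@ESC -> at (1,5): 0 [-], cum=1
Total visits = 1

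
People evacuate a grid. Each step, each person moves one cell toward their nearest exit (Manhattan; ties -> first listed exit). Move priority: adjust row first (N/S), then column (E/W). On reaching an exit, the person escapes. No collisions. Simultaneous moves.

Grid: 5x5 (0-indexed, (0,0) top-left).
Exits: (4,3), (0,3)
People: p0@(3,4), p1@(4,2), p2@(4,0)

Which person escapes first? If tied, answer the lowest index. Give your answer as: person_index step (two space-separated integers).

Answer: 1 1

Derivation:
Step 1: p0:(3,4)->(4,4) | p1:(4,2)->(4,3)->EXIT | p2:(4,0)->(4,1)
Step 2: p0:(4,4)->(4,3)->EXIT | p1:escaped | p2:(4,1)->(4,2)
Step 3: p0:escaped | p1:escaped | p2:(4,2)->(4,3)->EXIT
Exit steps: [2, 1, 3]
First to escape: p1 at step 1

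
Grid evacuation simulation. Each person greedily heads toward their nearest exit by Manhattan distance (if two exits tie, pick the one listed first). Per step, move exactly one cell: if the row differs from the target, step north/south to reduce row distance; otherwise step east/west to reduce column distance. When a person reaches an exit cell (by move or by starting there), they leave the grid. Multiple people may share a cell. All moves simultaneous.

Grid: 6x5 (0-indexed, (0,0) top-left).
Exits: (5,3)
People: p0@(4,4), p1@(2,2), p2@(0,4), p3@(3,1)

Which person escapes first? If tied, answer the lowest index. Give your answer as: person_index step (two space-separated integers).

Answer: 0 2

Derivation:
Step 1: p0:(4,4)->(5,4) | p1:(2,2)->(3,2) | p2:(0,4)->(1,4) | p3:(3,1)->(4,1)
Step 2: p0:(5,4)->(5,3)->EXIT | p1:(3,2)->(4,2) | p2:(1,4)->(2,4) | p3:(4,1)->(5,1)
Step 3: p0:escaped | p1:(4,2)->(5,2) | p2:(2,4)->(3,4) | p3:(5,1)->(5,2)
Step 4: p0:escaped | p1:(5,2)->(5,3)->EXIT | p2:(3,4)->(4,4) | p3:(5,2)->(5,3)->EXIT
Step 5: p0:escaped | p1:escaped | p2:(4,4)->(5,4) | p3:escaped
Step 6: p0:escaped | p1:escaped | p2:(5,4)->(5,3)->EXIT | p3:escaped
Exit steps: [2, 4, 6, 4]
First to escape: p0 at step 2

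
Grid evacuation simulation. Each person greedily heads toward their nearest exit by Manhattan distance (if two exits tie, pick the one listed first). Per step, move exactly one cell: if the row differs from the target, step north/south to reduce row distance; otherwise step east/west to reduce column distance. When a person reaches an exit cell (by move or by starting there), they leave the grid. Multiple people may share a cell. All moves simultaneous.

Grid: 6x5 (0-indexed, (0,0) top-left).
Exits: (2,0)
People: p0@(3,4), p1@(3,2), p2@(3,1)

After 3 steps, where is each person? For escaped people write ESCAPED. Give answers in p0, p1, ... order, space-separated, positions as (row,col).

Step 1: p0:(3,4)->(2,4) | p1:(3,2)->(2,2) | p2:(3,1)->(2,1)
Step 2: p0:(2,4)->(2,3) | p1:(2,2)->(2,1) | p2:(2,1)->(2,0)->EXIT
Step 3: p0:(2,3)->(2,2) | p1:(2,1)->(2,0)->EXIT | p2:escaped

(2,2) ESCAPED ESCAPED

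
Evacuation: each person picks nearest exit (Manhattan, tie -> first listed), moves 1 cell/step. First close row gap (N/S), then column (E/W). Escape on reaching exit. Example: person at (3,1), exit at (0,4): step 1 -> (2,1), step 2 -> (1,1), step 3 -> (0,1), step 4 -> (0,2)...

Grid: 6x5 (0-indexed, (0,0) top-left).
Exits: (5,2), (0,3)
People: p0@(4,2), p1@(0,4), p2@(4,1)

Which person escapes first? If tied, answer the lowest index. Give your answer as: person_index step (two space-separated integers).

Step 1: p0:(4,2)->(5,2)->EXIT | p1:(0,4)->(0,3)->EXIT | p2:(4,1)->(5,1)
Step 2: p0:escaped | p1:escaped | p2:(5,1)->(5,2)->EXIT
Exit steps: [1, 1, 2]
First to escape: p0 at step 1

Answer: 0 1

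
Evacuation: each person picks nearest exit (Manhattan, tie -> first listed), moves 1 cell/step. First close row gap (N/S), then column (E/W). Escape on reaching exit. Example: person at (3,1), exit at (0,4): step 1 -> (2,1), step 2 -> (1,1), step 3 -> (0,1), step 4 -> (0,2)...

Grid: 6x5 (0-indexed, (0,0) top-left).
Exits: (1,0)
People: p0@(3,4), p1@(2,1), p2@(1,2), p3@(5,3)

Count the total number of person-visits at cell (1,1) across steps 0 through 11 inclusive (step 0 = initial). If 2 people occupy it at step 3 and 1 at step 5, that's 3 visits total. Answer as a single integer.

Step 0: p0@(3,4) p1@(2,1) p2@(1,2) p3@(5,3) -> at (1,1): 0 [-], cum=0
Step 1: p0@(2,4) p1@(1,1) p2@(1,1) p3@(4,3) -> at (1,1): 2 [p1,p2], cum=2
Step 2: p0@(1,4) p1@ESC p2@ESC p3@(3,3) -> at (1,1): 0 [-], cum=2
Step 3: p0@(1,3) p1@ESC p2@ESC p3@(2,3) -> at (1,1): 0 [-], cum=2
Step 4: p0@(1,2) p1@ESC p2@ESC p3@(1,3) -> at (1,1): 0 [-], cum=2
Step 5: p0@(1,1) p1@ESC p2@ESC p3@(1,2) -> at (1,1): 1 [p0], cum=3
Step 6: p0@ESC p1@ESC p2@ESC p3@(1,1) -> at (1,1): 1 [p3], cum=4
Step 7: p0@ESC p1@ESC p2@ESC p3@ESC -> at (1,1): 0 [-], cum=4
Total visits = 4

Answer: 4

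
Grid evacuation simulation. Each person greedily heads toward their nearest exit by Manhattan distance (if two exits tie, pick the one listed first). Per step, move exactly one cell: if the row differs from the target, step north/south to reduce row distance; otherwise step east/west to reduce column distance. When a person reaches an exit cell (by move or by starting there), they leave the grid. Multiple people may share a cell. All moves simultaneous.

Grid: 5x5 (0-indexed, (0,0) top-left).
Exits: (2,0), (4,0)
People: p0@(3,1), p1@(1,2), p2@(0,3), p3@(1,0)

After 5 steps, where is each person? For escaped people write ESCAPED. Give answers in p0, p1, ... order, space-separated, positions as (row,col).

Step 1: p0:(3,1)->(2,1) | p1:(1,2)->(2,2) | p2:(0,3)->(1,3) | p3:(1,0)->(2,0)->EXIT
Step 2: p0:(2,1)->(2,0)->EXIT | p1:(2,2)->(2,1) | p2:(1,3)->(2,3) | p3:escaped
Step 3: p0:escaped | p1:(2,1)->(2,0)->EXIT | p2:(2,3)->(2,2) | p3:escaped
Step 4: p0:escaped | p1:escaped | p2:(2,2)->(2,1) | p3:escaped
Step 5: p0:escaped | p1:escaped | p2:(2,1)->(2,0)->EXIT | p3:escaped

ESCAPED ESCAPED ESCAPED ESCAPED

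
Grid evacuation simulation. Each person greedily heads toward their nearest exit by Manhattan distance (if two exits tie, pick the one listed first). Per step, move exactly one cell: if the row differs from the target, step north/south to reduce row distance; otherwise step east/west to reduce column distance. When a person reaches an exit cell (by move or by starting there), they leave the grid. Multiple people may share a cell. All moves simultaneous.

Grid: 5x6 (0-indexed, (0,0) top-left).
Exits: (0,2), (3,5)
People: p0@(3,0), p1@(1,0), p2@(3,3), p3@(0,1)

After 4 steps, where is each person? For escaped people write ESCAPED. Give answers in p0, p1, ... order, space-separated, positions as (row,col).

Step 1: p0:(3,0)->(2,0) | p1:(1,0)->(0,0) | p2:(3,3)->(3,4) | p3:(0,1)->(0,2)->EXIT
Step 2: p0:(2,0)->(1,0) | p1:(0,0)->(0,1) | p2:(3,4)->(3,5)->EXIT | p3:escaped
Step 3: p0:(1,0)->(0,0) | p1:(0,1)->(0,2)->EXIT | p2:escaped | p3:escaped
Step 4: p0:(0,0)->(0,1) | p1:escaped | p2:escaped | p3:escaped

(0,1) ESCAPED ESCAPED ESCAPED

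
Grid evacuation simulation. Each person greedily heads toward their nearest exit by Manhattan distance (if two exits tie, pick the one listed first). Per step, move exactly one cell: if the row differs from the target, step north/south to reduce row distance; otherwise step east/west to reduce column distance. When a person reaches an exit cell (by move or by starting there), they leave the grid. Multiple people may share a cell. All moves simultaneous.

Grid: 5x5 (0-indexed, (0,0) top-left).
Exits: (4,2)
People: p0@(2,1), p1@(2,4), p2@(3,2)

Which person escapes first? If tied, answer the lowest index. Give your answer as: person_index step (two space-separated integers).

Step 1: p0:(2,1)->(3,1) | p1:(2,4)->(3,4) | p2:(3,2)->(4,2)->EXIT
Step 2: p0:(3,1)->(4,1) | p1:(3,4)->(4,4) | p2:escaped
Step 3: p0:(4,1)->(4,2)->EXIT | p1:(4,4)->(4,3) | p2:escaped
Step 4: p0:escaped | p1:(4,3)->(4,2)->EXIT | p2:escaped
Exit steps: [3, 4, 1]
First to escape: p2 at step 1

Answer: 2 1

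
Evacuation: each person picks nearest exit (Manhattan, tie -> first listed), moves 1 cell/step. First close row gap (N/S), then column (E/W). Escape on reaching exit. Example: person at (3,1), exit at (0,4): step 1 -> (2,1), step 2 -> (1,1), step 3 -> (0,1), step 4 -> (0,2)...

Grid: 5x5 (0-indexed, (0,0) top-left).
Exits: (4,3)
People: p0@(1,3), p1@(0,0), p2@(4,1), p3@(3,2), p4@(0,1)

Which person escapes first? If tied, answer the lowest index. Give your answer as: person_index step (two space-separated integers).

Step 1: p0:(1,3)->(2,3) | p1:(0,0)->(1,0) | p2:(4,1)->(4,2) | p3:(3,2)->(4,2) | p4:(0,1)->(1,1)
Step 2: p0:(2,3)->(3,3) | p1:(1,0)->(2,0) | p2:(4,2)->(4,3)->EXIT | p3:(4,2)->(4,3)->EXIT | p4:(1,1)->(2,1)
Step 3: p0:(3,3)->(4,3)->EXIT | p1:(2,0)->(3,0) | p2:escaped | p3:escaped | p4:(2,1)->(3,1)
Step 4: p0:escaped | p1:(3,0)->(4,0) | p2:escaped | p3:escaped | p4:(3,1)->(4,1)
Step 5: p0:escaped | p1:(4,0)->(4,1) | p2:escaped | p3:escaped | p4:(4,1)->(4,2)
Step 6: p0:escaped | p1:(4,1)->(4,2) | p2:escaped | p3:escaped | p4:(4,2)->(4,3)->EXIT
Step 7: p0:escaped | p1:(4,2)->(4,3)->EXIT | p2:escaped | p3:escaped | p4:escaped
Exit steps: [3, 7, 2, 2, 6]
First to escape: p2 at step 2

Answer: 2 2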